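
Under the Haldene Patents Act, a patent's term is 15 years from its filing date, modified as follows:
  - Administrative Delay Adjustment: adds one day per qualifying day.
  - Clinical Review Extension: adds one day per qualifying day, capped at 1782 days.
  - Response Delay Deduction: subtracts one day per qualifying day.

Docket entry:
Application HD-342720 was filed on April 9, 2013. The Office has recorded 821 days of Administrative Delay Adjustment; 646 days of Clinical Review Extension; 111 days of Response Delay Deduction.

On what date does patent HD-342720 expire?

Base term: filing date + 15 years → 9 April 2028.
Administrative Delay Adjustment: +821 days → 9 July 2030.
Clinical Review Extension: 646 days (within the 1782-day cap) → +646 days → 15 April 2032.
Response Delay Deduction: −111 days → 26 December 2031.

2031-12-26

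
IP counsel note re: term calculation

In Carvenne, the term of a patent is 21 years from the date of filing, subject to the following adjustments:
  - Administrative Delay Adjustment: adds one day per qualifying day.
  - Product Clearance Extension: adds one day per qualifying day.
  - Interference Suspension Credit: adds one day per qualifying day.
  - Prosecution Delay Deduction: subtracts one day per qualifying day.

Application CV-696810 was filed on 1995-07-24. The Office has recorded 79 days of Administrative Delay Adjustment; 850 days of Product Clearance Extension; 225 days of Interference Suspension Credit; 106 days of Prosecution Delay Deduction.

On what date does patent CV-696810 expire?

2019-06-07

Base term: filing date + 21 years → 24 July 2016.
Administrative Delay Adjustment: +79 days → 11 October 2016.
Product Clearance Extension: +850 days → 8 February 2019.
Interference Suspension Credit: +225 days → 21 September 2019.
Prosecution Delay Deduction: −106 days → 7 June 2019.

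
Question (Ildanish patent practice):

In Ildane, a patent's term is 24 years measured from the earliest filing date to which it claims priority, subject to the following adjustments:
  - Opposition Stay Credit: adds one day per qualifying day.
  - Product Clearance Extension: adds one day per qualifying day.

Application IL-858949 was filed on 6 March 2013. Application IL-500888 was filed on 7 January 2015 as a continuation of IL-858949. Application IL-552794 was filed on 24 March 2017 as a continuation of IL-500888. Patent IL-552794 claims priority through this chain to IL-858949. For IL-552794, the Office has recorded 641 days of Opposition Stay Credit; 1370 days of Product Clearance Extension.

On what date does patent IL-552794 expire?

2042-09-07

Earliest priority filing: 6 March 2013.
Base term: 6 March 2013 + 24 years → 6 March 2037.
Opposition Stay Credit: +641 days → 7 December 2038.
Product Clearance Extension: +1370 days → 7 September 2042.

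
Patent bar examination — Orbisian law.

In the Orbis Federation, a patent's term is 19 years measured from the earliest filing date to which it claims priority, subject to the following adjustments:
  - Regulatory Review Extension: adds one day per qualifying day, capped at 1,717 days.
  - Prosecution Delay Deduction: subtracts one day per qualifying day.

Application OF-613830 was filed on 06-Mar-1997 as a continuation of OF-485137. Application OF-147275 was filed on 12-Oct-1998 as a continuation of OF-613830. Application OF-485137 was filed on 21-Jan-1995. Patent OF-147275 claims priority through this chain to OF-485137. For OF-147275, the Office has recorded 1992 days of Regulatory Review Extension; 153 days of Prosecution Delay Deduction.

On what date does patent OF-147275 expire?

2018-05-04

Earliest priority filing: 21 January 1995.
Base term: 21 January 1995 + 19 years → 21 January 2014.
Regulatory Review Extension: 1992 days claimed exceeds the 1717-day cap, so +1717 days → 4 October 2018.
Prosecution Delay Deduction: −153 days → 4 May 2018.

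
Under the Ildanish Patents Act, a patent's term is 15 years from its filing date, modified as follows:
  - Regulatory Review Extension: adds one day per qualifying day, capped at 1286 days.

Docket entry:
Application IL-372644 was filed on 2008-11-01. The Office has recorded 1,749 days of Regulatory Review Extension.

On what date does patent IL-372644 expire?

Base term: filing date + 15 years → 1 November 2023.
Regulatory Review Extension: 1749 days claimed exceeds the 1286-day cap, so +1286 days → 10 May 2027.

May 10, 2027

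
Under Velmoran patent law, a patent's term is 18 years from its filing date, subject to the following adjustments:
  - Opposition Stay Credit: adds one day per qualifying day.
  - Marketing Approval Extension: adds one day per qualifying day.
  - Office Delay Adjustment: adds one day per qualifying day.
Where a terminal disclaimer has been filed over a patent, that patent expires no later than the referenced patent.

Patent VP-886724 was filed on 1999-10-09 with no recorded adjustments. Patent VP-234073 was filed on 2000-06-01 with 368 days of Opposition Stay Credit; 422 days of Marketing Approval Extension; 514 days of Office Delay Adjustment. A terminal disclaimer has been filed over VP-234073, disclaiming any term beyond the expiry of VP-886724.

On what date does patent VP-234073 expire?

2017-10-09

Natural term of VP-234073:
  Base: filing + 18 years → 1 June 2018.
  Opposition Stay Credit: +368 days → 4 June 2019.
  Marketing Approval Extension: +422 days → 30 July 2020.
  Office Delay Adjustment: +514 days → 26 December 2021.
Expiry of referenced patent VP-886724:
  Base: filing + 18 years → 9 October 2017.
Terminal disclaimer: VP-234073 expires on the earlier of 26 December 2021 and 9 October 2017.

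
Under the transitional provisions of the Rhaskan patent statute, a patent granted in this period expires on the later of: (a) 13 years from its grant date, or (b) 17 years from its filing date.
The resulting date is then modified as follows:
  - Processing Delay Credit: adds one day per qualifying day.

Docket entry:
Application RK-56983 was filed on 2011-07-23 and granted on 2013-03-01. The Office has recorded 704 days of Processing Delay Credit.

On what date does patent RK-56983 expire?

June 27, 2030

(a) grant + 13 years → 1 March 2026.
(b) filing + 17 years → 23 July 2028.
Later of the two: 23 July 2028.
Processing Delay Credit: +704 days → 27 June 2030.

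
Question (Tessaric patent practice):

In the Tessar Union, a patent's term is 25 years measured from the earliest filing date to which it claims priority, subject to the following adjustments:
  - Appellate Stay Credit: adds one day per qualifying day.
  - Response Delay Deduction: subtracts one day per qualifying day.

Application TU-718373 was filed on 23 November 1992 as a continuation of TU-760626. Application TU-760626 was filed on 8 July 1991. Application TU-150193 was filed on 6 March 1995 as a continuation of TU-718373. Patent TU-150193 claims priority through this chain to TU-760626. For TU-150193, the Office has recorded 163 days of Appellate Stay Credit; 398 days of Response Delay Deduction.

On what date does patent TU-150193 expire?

November 16, 2015

Earliest priority filing: 8 July 1991.
Base term: 8 July 1991 + 25 years → 8 July 2016.
Appellate Stay Credit: +163 days → 18 December 2016.
Response Delay Deduction: −398 days → 16 November 2015.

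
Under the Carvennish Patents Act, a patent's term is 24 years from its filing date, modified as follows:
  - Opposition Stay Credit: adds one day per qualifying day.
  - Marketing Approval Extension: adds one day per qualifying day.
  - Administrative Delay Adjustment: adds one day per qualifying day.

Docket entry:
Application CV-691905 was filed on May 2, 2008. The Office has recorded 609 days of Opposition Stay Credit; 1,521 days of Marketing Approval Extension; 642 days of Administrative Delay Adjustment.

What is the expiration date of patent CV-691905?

December 4, 2039

Base term: filing date + 24 years → 2 May 2032.
Opposition Stay Credit: +609 days → 1 January 2034.
Marketing Approval Extension: +1521 days → 2 March 2038.
Administrative Delay Adjustment: +642 days → 4 December 2039.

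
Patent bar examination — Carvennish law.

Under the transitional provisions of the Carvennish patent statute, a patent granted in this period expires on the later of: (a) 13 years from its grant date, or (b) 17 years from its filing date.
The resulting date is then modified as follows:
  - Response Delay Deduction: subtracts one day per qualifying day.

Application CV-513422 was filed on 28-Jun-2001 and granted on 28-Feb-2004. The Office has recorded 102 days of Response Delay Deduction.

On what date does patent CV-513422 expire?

March 18, 2018

(a) grant + 13 years → 28 February 2017.
(b) filing + 17 years → 28 June 2018.
Later of the two: 28 June 2018.
Response Delay Deduction: −102 days → 18 March 2018.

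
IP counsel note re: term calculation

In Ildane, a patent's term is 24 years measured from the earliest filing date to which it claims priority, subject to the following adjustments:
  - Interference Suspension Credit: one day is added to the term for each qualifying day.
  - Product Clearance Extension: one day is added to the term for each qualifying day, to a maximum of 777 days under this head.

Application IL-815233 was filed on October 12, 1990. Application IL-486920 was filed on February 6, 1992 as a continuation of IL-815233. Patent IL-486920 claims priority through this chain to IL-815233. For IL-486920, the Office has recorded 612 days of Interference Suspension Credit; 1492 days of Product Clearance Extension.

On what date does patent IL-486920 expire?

August 1, 2018

Earliest priority filing: 12 October 1990.
Base term: 12 October 1990 + 24 years → 12 October 2014.
Interference Suspension Credit: +612 days → 15 June 2016.
Product Clearance Extension: 1492 days claimed exceeds the 777-day cap, so +777 days → 1 August 2018.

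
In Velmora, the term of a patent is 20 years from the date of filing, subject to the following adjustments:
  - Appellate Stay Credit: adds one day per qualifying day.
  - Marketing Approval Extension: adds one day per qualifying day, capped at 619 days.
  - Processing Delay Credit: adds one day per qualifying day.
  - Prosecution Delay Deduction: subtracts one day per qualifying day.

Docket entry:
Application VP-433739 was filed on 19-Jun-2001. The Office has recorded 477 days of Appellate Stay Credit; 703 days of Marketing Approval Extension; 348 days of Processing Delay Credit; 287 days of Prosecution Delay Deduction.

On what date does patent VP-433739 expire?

August 19, 2024

Base term: filing date + 20 years → 19 June 2021.
Appellate Stay Credit: +477 days → 9 October 2022.
Marketing Approval Extension: 703 days claimed exceeds the 619-day cap, so +619 days → 19 June 2024.
Processing Delay Credit: +348 days → 2 June 2025.
Prosecution Delay Deduction: −287 days → 19 August 2024.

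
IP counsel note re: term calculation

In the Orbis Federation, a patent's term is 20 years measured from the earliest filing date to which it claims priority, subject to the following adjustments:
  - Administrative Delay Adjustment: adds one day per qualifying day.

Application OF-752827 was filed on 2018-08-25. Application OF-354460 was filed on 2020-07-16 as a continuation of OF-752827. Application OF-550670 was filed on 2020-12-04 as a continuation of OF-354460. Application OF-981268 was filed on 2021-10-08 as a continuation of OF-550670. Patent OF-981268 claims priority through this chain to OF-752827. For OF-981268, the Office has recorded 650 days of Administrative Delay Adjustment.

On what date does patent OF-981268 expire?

Earliest priority filing: 25 August 2018.
Base term: 25 August 2018 + 20 years → 25 August 2038.
Administrative Delay Adjustment: +650 days → 5 June 2040.

June 5, 2040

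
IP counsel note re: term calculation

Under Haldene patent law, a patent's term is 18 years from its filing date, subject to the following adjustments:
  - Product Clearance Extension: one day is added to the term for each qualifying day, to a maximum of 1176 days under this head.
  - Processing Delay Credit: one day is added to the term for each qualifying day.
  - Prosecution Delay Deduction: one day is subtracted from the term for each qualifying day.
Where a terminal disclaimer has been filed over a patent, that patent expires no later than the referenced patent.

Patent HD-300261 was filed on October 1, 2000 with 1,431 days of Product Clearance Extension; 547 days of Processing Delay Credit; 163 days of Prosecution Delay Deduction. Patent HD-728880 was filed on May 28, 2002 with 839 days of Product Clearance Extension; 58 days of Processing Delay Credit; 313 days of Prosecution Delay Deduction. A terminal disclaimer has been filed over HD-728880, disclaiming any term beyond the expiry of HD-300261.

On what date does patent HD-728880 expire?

Natural term of HD-728880:
  Base: filing + 18 years → 28 May 2020.
  Product Clearance Extension: 839 days (within the 1176-day cap) → +839 days → 14 September 2022.
  Processing Delay Credit: +58 days → 11 November 2022.
  Prosecution Delay Deduction: −313 days → 2 January 2022.
Expiry of referenced patent HD-300261:
  Base: filing + 18 years → 1 October 2018.
  Product Clearance Extension: 1431 days claimed exceeds the 1176-day cap, so +1176 days → 20 December 2021.
  Processing Delay Credit: +547 days → 20 June 2023.
  Prosecution Delay Deduction: −163 days → 8 January 2023.
Terminal disclaimer: HD-728880 expires on the earlier of 2 January 2022 and 8 January 2023.

January 2, 2022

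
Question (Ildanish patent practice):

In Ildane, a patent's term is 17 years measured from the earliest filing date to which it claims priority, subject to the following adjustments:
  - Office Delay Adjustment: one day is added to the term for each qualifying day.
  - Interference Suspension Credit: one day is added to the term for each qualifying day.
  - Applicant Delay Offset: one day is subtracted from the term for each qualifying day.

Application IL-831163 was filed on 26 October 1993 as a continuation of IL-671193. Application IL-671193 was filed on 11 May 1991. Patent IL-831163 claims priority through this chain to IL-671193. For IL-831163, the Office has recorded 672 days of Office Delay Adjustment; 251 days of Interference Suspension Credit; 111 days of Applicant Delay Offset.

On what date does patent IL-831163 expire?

2010-08-01

Earliest priority filing: 11 May 1991.
Base term: 11 May 1991 + 17 years → 11 May 2008.
Office Delay Adjustment: +672 days → 14 March 2010.
Interference Suspension Credit: +251 days → 20 November 2010.
Applicant Delay Offset: −111 days → 1 August 2010.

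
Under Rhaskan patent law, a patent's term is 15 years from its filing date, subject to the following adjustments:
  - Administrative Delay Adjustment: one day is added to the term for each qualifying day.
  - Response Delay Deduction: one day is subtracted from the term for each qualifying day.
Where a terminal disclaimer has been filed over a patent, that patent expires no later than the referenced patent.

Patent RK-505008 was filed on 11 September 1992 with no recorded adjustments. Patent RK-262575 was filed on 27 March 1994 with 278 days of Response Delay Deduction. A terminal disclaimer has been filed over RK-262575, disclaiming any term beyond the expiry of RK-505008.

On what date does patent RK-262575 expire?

Natural term of RK-262575:
  Base: filing + 15 years → 27 March 2009.
  Response Delay Deduction: −278 days → 22 June 2008.
Expiry of referenced patent RK-505008:
  Base: filing + 15 years → 11 September 2007.
Terminal disclaimer: RK-262575 expires on the earlier of 22 June 2008 and 11 September 2007.

September 11, 2007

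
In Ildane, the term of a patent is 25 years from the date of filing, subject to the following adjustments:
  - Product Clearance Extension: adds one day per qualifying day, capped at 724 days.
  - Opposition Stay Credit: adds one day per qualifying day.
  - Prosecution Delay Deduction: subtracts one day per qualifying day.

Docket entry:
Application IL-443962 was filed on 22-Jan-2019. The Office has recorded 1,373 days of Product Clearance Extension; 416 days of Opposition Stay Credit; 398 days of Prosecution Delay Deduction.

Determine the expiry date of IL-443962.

Base term: filing date + 25 years → 22 January 2044.
Product Clearance Extension: 1373 days claimed exceeds the 724-day cap, so +724 days → 15 January 2046.
Opposition Stay Credit: +416 days → 7 March 2047.
Prosecution Delay Deduction: −398 days → 2 February 2046.

2046-02-02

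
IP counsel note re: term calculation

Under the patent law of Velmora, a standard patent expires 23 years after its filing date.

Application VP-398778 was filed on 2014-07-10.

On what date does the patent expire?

Filing date + 23 years → 10 July 2037.

July 10, 2037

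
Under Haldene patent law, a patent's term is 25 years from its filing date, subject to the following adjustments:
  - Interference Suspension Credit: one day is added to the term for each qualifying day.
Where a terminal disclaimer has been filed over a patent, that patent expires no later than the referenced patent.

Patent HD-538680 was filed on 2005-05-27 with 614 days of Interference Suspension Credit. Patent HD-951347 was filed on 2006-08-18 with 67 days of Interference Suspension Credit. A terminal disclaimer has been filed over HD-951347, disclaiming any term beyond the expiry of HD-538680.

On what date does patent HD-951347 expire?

2031-10-24

Natural term of HD-951347:
  Base: filing + 25 years → 18 August 2031.
  Interference Suspension Credit: +67 days → 24 October 2031.
Expiry of referenced patent HD-538680:
  Base: filing + 25 years → 27 May 2030.
  Interference Suspension Credit: +614 days → 31 January 2032.
Terminal disclaimer: HD-951347 expires on the earlier of 24 October 2031 and 31 January 2032.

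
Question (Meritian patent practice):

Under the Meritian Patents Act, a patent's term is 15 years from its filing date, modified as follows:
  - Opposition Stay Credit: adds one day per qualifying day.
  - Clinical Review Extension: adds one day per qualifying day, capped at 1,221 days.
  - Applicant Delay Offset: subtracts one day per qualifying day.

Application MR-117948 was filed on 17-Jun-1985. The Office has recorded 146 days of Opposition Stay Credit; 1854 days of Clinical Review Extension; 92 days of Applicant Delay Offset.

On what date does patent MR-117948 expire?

December 14, 2003

Base term: filing date + 15 years → 17 June 2000.
Opposition Stay Credit: +146 days → 10 November 2000.
Clinical Review Extension: 1854 days claimed exceeds the 1221-day cap, so +1221 days → 15 March 2004.
Applicant Delay Offset: −92 days → 14 December 2003.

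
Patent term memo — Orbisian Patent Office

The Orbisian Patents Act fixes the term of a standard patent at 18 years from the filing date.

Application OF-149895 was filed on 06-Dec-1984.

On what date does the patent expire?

2002-12-06

Filing date + 18 years → 6 December 2002.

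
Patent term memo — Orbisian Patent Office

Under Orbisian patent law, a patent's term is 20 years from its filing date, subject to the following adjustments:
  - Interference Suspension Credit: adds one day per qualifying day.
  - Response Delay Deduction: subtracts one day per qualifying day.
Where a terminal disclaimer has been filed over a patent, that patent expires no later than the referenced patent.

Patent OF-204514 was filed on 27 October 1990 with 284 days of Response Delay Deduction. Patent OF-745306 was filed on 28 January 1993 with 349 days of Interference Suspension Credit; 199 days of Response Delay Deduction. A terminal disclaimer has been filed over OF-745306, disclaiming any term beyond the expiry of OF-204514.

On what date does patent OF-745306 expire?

January 16, 2010

Natural term of OF-745306:
  Base: filing + 20 years → 28 January 2013.
  Interference Suspension Credit: +349 days → 12 January 2014.
  Response Delay Deduction: −199 days → 27 June 2013.
Expiry of referenced patent OF-204514:
  Base: filing + 20 years → 27 October 2010.
  Response Delay Deduction: −284 days → 16 January 2010.
Terminal disclaimer: OF-745306 expires on the earlier of 27 June 2013 and 16 January 2010.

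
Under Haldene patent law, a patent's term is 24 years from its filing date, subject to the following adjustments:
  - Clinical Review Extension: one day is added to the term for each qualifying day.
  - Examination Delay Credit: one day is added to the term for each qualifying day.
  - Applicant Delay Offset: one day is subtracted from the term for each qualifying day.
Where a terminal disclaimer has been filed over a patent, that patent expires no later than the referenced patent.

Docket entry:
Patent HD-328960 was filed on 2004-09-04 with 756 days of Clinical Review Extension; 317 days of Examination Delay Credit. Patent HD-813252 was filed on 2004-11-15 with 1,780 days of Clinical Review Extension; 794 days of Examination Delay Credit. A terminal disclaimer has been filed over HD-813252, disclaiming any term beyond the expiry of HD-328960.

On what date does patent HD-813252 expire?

Natural term of HD-813252:
  Base: filing + 24 years → 15 November 2028.
  Clinical Review Extension: +1780 days → 30 September 2033.
  Examination Delay Credit: +794 days → 3 December 2035.
Expiry of referenced patent HD-328960:
  Base: filing + 24 years → 4 September 2028.
  Clinical Review Extension: +756 days → 30 September 2030.
  Examination Delay Credit: +317 days → 13 August 2031.
Terminal disclaimer: HD-813252 expires on the earlier of 3 December 2035 and 13 August 2031.

August 13, 2031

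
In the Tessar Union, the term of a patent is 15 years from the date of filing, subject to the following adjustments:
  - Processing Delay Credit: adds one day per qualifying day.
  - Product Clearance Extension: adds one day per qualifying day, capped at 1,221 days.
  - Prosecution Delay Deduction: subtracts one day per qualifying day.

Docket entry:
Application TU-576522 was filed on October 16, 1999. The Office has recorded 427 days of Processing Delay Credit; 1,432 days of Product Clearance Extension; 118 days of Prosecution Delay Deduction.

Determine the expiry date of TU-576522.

Base term: filing date + 15 years → 16 October 2014.
Processing Delay Credit: +427 days → 17 December 2015.
Product Clearance Extension: 1432 days claimed exceeds the 1221-day cap, so +1221 days → 21 April 2019.
Prosecution Delay Deduction: −118 days → 24 December 2018.

2018-12-24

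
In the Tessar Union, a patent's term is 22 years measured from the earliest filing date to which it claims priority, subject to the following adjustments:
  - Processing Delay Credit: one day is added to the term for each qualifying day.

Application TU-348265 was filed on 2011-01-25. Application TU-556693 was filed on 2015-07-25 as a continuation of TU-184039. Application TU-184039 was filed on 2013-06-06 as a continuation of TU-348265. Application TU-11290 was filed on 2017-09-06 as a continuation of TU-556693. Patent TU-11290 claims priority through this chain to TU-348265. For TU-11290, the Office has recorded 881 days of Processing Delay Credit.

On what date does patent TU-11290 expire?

June 25, 2035

Earliest priority filing: 25 January 2011.
Base term: 25 January 2011 + 22 years → 25 January 2033.
Processing Delay Credit: +881 days → 25 June 2035.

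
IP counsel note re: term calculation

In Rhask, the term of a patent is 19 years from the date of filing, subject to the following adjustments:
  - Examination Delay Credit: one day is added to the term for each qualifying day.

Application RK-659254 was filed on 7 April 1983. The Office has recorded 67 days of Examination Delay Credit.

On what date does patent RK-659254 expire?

Base term: filing date + 19 years → 7 April 2002.
Examination Delay Credit: +67 days → 13 June 2002.

June 13, 2002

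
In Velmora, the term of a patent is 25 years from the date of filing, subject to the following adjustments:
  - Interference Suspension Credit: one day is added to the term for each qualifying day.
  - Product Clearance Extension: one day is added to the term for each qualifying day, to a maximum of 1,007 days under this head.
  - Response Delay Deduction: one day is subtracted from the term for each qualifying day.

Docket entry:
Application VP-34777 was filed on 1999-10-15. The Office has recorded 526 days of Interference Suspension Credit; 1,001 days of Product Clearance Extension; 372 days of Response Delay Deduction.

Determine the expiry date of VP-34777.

2027-12-14

Base term: filing date + 25 years → 15 October 2024.
Interference Suspension Credit: +526 days → 25 March 2026.
Product Clearance Extension: 1001 days (within the 1007-day cap) → +1001 days → 20 December 2028.
Response Delay Deduction: −372 days → 14 December 2027.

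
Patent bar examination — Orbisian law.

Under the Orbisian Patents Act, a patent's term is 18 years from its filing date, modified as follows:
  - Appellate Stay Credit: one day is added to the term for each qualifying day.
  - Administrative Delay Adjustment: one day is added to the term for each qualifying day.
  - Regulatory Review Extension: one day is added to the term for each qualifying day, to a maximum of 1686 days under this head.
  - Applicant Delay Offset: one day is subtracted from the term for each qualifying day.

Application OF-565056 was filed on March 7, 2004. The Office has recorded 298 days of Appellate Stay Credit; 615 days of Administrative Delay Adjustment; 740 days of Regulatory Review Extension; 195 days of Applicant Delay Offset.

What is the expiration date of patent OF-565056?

2026-03-04

Base term: filing date + 18 years → 7 March 2022.
Appellate Stay Credit: +298 days → 30 December 2022.
Administrative Delay Adjustment: +615 days → 5 September 2024.
Regulatory Review Extension: 740 days (within the 1686-day cap) → +740 days → 15 September 2026.
Applicant Delay Offset: −195 days → 4 March 2026.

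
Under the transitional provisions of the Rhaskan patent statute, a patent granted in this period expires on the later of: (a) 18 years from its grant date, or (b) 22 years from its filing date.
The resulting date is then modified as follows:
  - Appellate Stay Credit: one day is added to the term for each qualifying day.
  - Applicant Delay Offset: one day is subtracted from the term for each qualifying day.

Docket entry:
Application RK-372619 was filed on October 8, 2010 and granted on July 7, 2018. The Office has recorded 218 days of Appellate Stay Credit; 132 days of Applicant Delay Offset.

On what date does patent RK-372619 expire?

(a) grant + 18 years → 7 July 2036.
(b) filing + 22 years → 8 October 2032.
Later of the two: 7 July 2036.
Appellate Stay Credit: +218 days → 10 February 2037.
Applicant Delay Offset: −132 days → 1 October 2036.

October 1, 2036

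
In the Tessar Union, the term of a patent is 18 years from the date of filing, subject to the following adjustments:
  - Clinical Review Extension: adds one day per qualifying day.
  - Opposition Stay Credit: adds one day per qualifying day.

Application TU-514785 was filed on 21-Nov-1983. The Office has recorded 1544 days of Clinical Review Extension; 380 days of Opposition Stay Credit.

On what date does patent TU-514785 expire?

Base term: filing date + 18 years → 21 November 2001.
Clinical Review Extension: +1544 days → 12 February 2006.
Opposition Stay Credit: +380 days → 27 February 2007.

2007-02-27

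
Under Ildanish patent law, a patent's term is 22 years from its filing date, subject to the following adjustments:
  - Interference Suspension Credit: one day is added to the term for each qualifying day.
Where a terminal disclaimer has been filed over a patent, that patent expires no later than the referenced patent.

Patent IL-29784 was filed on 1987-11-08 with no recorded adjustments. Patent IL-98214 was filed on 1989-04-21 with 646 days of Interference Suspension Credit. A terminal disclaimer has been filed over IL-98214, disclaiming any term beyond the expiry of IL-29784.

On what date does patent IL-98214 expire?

2009-11-08

Natural term of IL-98214:
  Base: filing + 22 years → 21 April 2011.
  Interference Suspension Credit: +646 days → 26 January 2013.
Expiry of referenced patent IL-29784:
  Base: filing + 22 years → 8 November 2009.
Terminal disclaimer: IL-98214 expires on the earlier of 26 January 2013 and 8 November 2009.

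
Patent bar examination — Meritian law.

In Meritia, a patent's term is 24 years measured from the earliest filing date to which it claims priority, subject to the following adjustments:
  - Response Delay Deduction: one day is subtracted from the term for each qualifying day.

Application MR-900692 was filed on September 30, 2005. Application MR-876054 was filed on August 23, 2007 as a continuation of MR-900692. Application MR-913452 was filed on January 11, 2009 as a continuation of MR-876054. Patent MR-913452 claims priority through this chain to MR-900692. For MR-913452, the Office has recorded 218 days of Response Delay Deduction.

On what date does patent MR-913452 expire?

February 24, 2029

Earliest priority filing: 30 September 2005.
Base term: 30 September 2005 + 24 years → 30 September 2029.
Response Delay Deduction: −218 days → 24 February 2029.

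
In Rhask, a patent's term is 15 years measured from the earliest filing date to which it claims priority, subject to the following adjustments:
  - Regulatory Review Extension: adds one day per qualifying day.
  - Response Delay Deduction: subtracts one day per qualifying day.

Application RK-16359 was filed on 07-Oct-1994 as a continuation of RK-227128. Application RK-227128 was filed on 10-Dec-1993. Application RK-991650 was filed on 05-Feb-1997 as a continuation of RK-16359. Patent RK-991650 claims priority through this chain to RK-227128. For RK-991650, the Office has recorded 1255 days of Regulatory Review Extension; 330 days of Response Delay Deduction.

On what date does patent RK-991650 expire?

Earliest priority filing: 10 December 1993.
Base term: 10 December 1993 + 15 years → 10 December 2008.
Regulatory Review Extension: +1255 days → 18 May 2012.
Response Delay Deduction: −330 days → 23 June 2011.

2011-06-23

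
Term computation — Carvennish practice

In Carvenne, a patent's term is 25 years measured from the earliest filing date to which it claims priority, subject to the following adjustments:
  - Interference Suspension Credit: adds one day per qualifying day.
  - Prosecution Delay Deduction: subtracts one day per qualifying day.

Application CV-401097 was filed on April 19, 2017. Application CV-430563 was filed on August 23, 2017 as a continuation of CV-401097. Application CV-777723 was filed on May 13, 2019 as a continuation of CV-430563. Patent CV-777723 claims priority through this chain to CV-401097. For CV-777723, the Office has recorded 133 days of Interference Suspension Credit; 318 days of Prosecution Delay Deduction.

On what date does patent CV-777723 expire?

2041-10-16

Earliest priority filing: 19 April 2017.
Base term: 19 April 2017 + 25 years → 19 April 2042.
Interference Suspension Credit: +133 days → 30 August 2042.
Prosecution Delay Deduction: −318 days → 16 October 2041.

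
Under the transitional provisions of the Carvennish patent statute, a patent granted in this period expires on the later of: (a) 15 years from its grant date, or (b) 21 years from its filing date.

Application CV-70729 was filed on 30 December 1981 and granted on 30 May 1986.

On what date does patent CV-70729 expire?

December 30, 2002

(a) grant + 15 years → 30 May 2001.
(b) filing + 21 years → 30 December 2002.
Later of the two: 30 December 2002.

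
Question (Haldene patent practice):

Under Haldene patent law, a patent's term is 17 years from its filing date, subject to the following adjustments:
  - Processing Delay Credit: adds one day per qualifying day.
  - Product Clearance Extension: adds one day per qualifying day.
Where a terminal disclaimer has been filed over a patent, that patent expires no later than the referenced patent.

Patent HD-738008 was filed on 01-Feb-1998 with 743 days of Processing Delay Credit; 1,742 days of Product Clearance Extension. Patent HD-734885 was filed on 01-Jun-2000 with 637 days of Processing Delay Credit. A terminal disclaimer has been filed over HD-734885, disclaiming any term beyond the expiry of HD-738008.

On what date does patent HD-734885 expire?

Natural term of HD-734885:
  Base: filing + 17 years → 1 June 2017.
  Processing Delay Credit: +637 days → 28 February 2019.
Expiry of referenced patent HD-738008:
  Base: filing + 17 years → 1 February 2015.
  Processing Delay Credit: +743 days → 13 February 2017.
  Product Clearance Extension: +1742 days → 21 November 2021.
Terminal disclaimer: HD-734885 expires on the earlier of 28 February 2019 and 21 November 2021.

2019-02-28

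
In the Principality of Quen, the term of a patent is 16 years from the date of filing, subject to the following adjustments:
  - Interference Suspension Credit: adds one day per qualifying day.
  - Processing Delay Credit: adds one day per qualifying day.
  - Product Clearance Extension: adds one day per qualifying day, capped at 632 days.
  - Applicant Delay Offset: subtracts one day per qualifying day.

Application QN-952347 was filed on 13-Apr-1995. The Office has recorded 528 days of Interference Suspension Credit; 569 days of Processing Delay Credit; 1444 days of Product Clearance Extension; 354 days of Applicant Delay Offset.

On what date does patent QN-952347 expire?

Base term: filing date + 16 years → 13 April 2011.
Interference Suspension Credit: +528 days → 22 September 2012.
Processing Delay Credit: +569 days → 14 April 2014.
Product Clearance Extension: 1444 days claimed exceeds the 632-day cap, so +632 days → 6 January 2016.
Applicant Delay Offset: −354 days → 17 January 2015.

January 17, 2015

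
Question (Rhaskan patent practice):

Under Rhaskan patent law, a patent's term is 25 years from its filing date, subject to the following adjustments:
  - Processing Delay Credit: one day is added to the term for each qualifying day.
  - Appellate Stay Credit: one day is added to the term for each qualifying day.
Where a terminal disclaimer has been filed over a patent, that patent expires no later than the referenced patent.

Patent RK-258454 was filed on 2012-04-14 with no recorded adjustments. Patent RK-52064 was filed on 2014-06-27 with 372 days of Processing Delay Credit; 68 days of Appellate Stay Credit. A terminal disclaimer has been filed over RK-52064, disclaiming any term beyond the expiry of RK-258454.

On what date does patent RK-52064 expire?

2037-04-14

Natural term of RK-52064:
  Base: filing + 25 years → 27 June 2039.
  Processing Delay Credit: +372 days → 3 July 2040.
  Appellate Stay Credit: +68 days → 9 September 2040.
Expiry of referenced patent RK-258454:
  Base: filing + 25 years → 14 April 2037.
Terminal disclaimer: RK-52064 expires on the earlier of 9 September 2040 and 14 April 2037.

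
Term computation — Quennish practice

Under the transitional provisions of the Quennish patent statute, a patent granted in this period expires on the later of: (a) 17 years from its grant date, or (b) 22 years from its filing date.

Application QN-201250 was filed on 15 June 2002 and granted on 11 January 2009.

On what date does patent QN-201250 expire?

2026-01-11

(a) grant + 17 years → 11 January 2026.
(b) filing + 22 years → 15 June 2024.
Later of the two: 11 January 2026.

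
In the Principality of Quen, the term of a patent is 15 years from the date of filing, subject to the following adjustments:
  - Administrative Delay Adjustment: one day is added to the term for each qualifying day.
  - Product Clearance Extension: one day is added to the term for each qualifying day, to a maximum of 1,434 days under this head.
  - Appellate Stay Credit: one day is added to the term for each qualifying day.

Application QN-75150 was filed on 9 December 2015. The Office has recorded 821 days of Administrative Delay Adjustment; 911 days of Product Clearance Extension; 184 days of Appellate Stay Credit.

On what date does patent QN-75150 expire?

Base term: filing date + 15 years → 9 December 2030.
Administrative Delay Adjustment: +821 days → 9 March 2033.
Product Clearance Extension: 911 days (within the 1434-day cap) → +911 days → 6 September 2035.
Appellate Stay Credit: +184 days → 8 March 2036.

March 8, 2036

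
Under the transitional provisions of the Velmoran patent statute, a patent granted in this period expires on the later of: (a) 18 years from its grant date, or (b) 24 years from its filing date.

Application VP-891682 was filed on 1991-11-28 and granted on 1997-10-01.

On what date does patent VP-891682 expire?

(a) grant + 18 years → 1 October 2015.
(b) filing + 24 years → 28 November 2015.
Later of the two: 28 November 2015.

2015-11-28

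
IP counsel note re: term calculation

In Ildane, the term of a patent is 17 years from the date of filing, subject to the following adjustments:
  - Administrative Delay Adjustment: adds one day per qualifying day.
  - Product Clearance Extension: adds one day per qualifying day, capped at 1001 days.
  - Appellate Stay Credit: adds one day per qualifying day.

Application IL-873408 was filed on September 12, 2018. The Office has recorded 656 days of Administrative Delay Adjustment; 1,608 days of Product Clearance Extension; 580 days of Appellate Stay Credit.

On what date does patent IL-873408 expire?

Base term: filing date + 17 years → 12 September 2035.
Administrative Delay Adjustment: +656 days → 29 June 2037.
Product Clearance Extension: 1608 days claimed exceeds the 1001-day cap, so +1001 days → 26 March 2040.
Appellate Stay Credit: +580 days → 27 October 2041.

October 27, 2041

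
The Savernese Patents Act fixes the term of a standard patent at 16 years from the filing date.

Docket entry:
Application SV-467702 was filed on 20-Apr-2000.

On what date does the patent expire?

Filing date + 16 years → 20 April 2016.

April 20, 2016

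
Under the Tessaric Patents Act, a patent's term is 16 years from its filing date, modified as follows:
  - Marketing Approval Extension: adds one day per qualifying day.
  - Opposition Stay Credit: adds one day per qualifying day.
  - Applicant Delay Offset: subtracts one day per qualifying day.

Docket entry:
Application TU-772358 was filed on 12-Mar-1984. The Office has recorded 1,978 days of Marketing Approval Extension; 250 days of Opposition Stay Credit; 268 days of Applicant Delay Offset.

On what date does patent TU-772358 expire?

2005-07-24

Base term: filing date + 16 years → 12 March 2000.
Marketing Approval Extension: +1978 days → 11 August 2005.
Opposition Stay Credit: +250 days → 18 April 2006.
Applicant Delay Offset: −268 days → 24 July 2005.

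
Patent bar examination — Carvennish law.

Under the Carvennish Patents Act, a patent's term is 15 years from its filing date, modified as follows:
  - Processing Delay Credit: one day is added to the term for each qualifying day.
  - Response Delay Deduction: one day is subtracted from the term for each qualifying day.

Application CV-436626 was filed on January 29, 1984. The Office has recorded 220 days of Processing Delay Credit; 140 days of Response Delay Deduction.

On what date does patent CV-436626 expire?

April 19, 1999

Base term: filing date + 15 years → 29 January 1999.
Processing Delay Credit: +220 days → 6 September 1999.
Response Delay Deduction: −140 days → 19 April 1999.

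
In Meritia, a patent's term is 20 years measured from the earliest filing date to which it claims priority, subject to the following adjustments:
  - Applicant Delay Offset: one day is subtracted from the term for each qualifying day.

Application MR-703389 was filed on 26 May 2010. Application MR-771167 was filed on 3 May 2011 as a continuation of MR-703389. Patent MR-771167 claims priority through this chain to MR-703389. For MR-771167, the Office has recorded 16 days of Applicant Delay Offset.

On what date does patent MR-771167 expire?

Earliest priority filing: 26 May 2010.
Base term: 26 May 2010 + 20 years → 26 May 2030.
Applicant Delay Offset: −16 days → 10 May 2030.

May 10, 2030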